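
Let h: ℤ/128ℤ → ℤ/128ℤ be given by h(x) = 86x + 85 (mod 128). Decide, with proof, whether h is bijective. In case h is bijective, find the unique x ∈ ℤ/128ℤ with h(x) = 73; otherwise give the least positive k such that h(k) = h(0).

Recall: h is injective if h(a) = h(b) implies a = b.
We have gcd(86, 128) = 2 > 1. Taking a = 0 and b = 64: h(0) = 85 and h(64) = 86·64 + 85 = 5589 ≡ 85 (mod 128).
So h(0) = h(64) while 0 ≠ 64, hence h is not injective, hence not bijective.
Since h is not bijective, we find the least positive k with h(k) = h(0): this means 86k ≡ 0 (mod 128), i.e. 128 ∣ 86k. Since gcd(86, 128) = 2, dividing through by 2 this holds exactly when 64 ∣ 43k, and as gcd(43, 64) = 1, exactly when 64 ∣ k.
The smallest positive such k is 64.

64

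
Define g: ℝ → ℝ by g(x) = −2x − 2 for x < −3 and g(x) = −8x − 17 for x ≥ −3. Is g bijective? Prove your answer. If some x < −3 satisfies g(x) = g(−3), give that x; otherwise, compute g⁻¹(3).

-9/2

Both pieces are strictly decreasing (slopes −2 and −8), so each is injective on its own interval.
The left piece maps (−∞, −3) onto (4, ∞); the right piece maps [−3, ∞) onto (−∞, 7].
These images overlap. In particular g(−3) = 7 (right piece), and solving −2x − 2 = 7 on the left piece gives x = −9/2 < −3.
So g(−9/2) = g(−3) with −9/2 ≠ −3, and g is not injective, hence not bijective. This x = −9/2 is the requested value below −3.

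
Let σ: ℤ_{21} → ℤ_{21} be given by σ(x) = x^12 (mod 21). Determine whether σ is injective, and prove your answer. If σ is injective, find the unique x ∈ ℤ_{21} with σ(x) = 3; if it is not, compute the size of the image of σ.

4

σ(1) = 1^12 = 1.
σ(2): Repeated squaring mod 21: 2^1 ≡ 2, 2^2 ≡ 2² = 4, 2^4 ≡ 4² = 16, 2^8 ≡ 16² = 256 ≡ 4. Since 12 = 8 + 4, 2^12 ≡ 4·16: 4·16 = 64 ≡ 1. So 2^12 ≡ 1 (mod 21).
So σ(1) = σ(2) = 1 while 1 ≠ 2, thus σ is not injective.
Since σ is not injective, we determine |image(σ)|. Computing x^12 mod 21 for each x (by repeated squaring, reducing mod 21 at every step), the values σ(0), σ(1), …, σ(20) are: 0, 1, 1, 15, 1, 1, 15, 7, 1, 15, 1, 1, 15, 1, 7, 15, 1, 1, 15, 1, 1.
The distinct values are {0, 1, 7, 15}; there are 4 of them.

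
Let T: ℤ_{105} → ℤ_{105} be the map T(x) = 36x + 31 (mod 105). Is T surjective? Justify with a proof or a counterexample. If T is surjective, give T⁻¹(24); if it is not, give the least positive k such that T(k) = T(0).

Since gcd(36, 105) = 3, we have 36x ≡ 0 (mod 3) for all x, so T(x) ≡ 1 (mod 3).
But 0 ≢ 1 (mod 3), so 0 ∈ ℤ_{105} has no preimage. So T is not surjective.
Since T is not surjective, we find the least positive k with T(k) = T(0): this means 36k ≡ 0 (mod 105), i.e. 105 ∣ 36k. Since gcd(36, 105) = 3, dividing through by 3 this holds exactly when 35 ∣ 12k, and as gcd(12, 35) = 1, exactly when 35 ∣ k.
The smallest positive such k is 35.

35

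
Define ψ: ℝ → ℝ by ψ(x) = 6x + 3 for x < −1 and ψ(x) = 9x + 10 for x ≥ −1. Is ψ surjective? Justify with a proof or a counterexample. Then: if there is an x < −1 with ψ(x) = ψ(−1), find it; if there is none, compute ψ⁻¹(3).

Both pieces are strictly increasing (slopes 6 and 9), so each is injective on its own interval.
The left piece maps (−∞, −1) onto (−∞, −3); the right piece maps [−1, ∞) onto [1, ∞).
The union (−∞, −3) ∪ [1, ∞) omits the interval between −3 and 1; in particular −3 has no preimage. So ψ is not surjective.
Because the two images are disjoint, no x < −1 has ψ(x) = ψ(−1), so we compute ψ⁻¹(3): 3 lies in [1, ∞), so solve 9x + 10 = 3: x = (3 − 10)/9 = −7/9.

-7/9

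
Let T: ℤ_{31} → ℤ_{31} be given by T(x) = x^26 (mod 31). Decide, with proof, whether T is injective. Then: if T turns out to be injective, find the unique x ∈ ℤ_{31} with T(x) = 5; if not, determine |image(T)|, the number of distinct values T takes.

16

T(15): Repeated squaring mod 31: 15^1 ≡ 15, 15^2 ≡ 15² = 225 ≡ 8, 15^4 ≡ 8² = 64 ≡ 2, 15^8 ≡ 2² = 4, 15^16 ≡ 4² = 16. Since 26 = 16 + 8 + 2, 15^26 ≡ 16·4·8: 16·4 = 64 ≡ 2, then 2·8 = 16. So 15^26 ≡ 16 (mod 31).
T(16): Repeated squaring mod 31: 16^1 ≡ 16, 16^2 ≡ 16² = 256 ≡ 8, 16^4 ≡ 8² = 64 ≡ 2, 16^8 ≡ 2² = 4, 16^16 ≡ 4² = 16. Since 26 = 16 + 8 + 2, 16^26 ≡ 16·4·8: 16·4 = 64 ≡ 2, then 2·8 = 16. So 16^26 ≡ 16 (mod 31).
So T(15) = T(16) = 16 while 15 ≠ 16, so T is not injective.
Since T is not injective, we determine |image(T)|. Computing x^26 mod 31 for each x (by repeated squaring, reducing mod 31 at every step), the values T(0), T(1), …, T(30) are: 0, 1, 2, 18, 4, 25, 5, 20, 8, 14, 19, 7, 10, 28, 9, 16, 16, 9, 28, 10, 7, 19, 14, 8, 20, 5, 25, 4, 18, 2, 1.
The distinct values are {0, 1, 2, 4, 5, 7, 8, 9, 10, 14, 16, 18, 19, 20, 25, 28}; there are 16 of them.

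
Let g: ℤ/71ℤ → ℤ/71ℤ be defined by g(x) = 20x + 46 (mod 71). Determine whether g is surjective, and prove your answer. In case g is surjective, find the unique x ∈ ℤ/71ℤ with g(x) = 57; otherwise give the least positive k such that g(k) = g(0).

68

Since gcd(20, 71) = 1, 20 is invertible modulo 71. Euclid's algorithm: 71 = 3·20 + 11, 20 = 1·11 + 9, 11 = 1·9 + 2, 9 = 4·2 + 1; back-substituting gives 1 = 32·20 − 9·71, so 20⁻¹ ≡ 32 (mod 71).
For any y ∈ ℤ/71ℤ, x = 32(y − 46) mod 71 satisfies g(x) = 20·32(y − 46) + 46 ≡ y (since 20·32 ≡ 1 mod 71). So every y has a preimage.
So g is surjective.
Since g is surjective, we compute g⁻¹(57): solve 20x + 46 ≡ 57 (mod 71), i.e. 20x ≡ 11 (mod 71).
Multiplying by 20⁻¹ = 32 gives x ≡ 32·11 = 352 = 4·71 + 68 ≡ 68 (mod 71).
Check: g(68) = 20·68 + 46 = 1406 = 19·71 + 57 ≡ 57 (mod 71).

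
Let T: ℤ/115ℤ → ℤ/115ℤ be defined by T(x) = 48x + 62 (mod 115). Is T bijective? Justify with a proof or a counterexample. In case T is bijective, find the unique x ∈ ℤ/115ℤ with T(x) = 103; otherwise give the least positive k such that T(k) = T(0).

Suppose T(s) = T(t) in ℤ/115ℤ. Then 48s + 62 ≡ 48t + 62 (mod 115), so 48(s − t) ≡ 0 (mod 115).
Since gcd(48, 115) = 1, 48 is invertible modulo 115, therefore s − t ≡ 0 (mod 115), i.e. s = t.
We now compute 48⁻¹ mod 115 explicitly. Euclid's algorithm: 115 = 2·48 + 19, 48 = 2·19 + 10, 19 = 1·10 + 9, 10 = 1·9 + 1; back-substituting gives 1 = 12·48 − 5·115, so 48⁻¹ ≡ 12 (mod 115).
Then y ↦ 12(y − 62) is a two-sided inverse to T, so every y ∈ ℤ/115ℤ has a preimage.
Therefore T is bijective.
Since T is bijective, we compute T⁻¹(103): solve 48x + 62 ≡ 103 (mod 115), i.e. 48x ≡ 41 (mod 115).
Multiplying by 48⁻¹ = 12 gives x ≡ 12·41 = 492 = 4·115 + 32 ≡ 32 (mod 115).
Check: T(32) = 48·32 + 62 = 1598 = 13·115 + 103 ≡ 103 (mod 115).

32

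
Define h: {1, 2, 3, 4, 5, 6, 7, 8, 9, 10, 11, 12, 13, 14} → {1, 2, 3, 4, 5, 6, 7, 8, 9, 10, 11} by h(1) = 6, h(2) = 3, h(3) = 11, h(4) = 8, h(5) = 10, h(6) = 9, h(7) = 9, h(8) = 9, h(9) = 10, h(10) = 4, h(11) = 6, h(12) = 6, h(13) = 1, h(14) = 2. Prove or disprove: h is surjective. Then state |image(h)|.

No element maps to 5, so h is not surjective.
The image of h is {1, 2, 3, 4, 6, 8, 9, 10, 11}, which has 9 elements.

9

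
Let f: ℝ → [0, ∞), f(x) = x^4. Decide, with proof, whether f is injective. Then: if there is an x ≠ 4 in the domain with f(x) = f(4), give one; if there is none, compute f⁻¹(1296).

f(4) = 256 = (−4)^4 = f(−4) (since 4 is even), with 4 ≠ −4. So f is not injective.
For the follow-up, such an x exists: taking x = −4 ∈ ℝ gives f(−4) = 256 = f(4) with −4 ≠ 4.

-4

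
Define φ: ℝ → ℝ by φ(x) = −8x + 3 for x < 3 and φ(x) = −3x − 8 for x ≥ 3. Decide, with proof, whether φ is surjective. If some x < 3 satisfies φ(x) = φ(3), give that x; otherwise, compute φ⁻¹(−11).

5/2

Both pieces are strictly decreasing (slopes −8 and −3), so each is injective on its own interval.
The left piece maps (−∞, 3) onto (−21, ∞); the right piece maps [3, ∞) onto (−∞, −17].
The union (−21, ∞) ∪ (−∞, −17] covers ℝ, so φ is surjective.
For the follow-up: the images overlap, so an x < 3 with φ(x) = φ(3) exists. φ(3) = −17; solving −8x + 3 = −17 for x < 3 gives x = (−17 − 3)/(−8) = 5/2.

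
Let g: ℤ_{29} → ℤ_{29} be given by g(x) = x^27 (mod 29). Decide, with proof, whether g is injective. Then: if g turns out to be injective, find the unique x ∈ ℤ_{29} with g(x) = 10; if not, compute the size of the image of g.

3

Since 29 is prime, the nonzero elements of ℤ_{29} form a cyclic group of order 28.
As gcd(27, 28) = 1, raising to the 27th power is a bijection on this group: if s^27 ≡ t^27 then (st^{−1})^27 = 1, and the only element of order dividing gcd(27, 28) = 1 is 1, so s = t.
With g(0) = 0 this makes g injective on all of ℤ_{29}, hence bijective (finite equal-size domain and codomain). In particular g is injective.
Since g is injective, we find the preimage of 10. The inverse of x ↦ x^27 on (ℤ_{29})^× is x ↦ x^27, because 27·27 = 729 = 26·28 + 1 ≡ 1 (mod 28) and x^{28} = 1 for x ≠ 0 (Fermat). So g⁻¹(10) = 10^27 mod 29.
Repeated squaring mod 29: 10^1 ≡ 10, 10^2 ≡ 10² = 100 ≡ 13, 10^4 ≡ 13² = 169 ≡ 24, 10^8 ≡ 24² = 576 ≡ 25, 10^16 ≡ 25² = 625 ≡ 16. Since 27 = 16 + 8 + 2 + 1, 10^27 ≡ 16·25·13·10: 16·25 = 400 ≡ 23, then 23·13 = 299 ≡ 9, then 9·10 = 90 ≡ 3. So 10^27 ≡ 3 (mod 29).
Hence g⁻¹(10) = 3.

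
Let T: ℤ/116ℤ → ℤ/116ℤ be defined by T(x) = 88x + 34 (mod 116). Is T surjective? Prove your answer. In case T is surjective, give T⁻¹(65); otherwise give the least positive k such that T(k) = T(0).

29

Since gcd(88, 116) = 4, we have 88x ≡ 0 (mod 4) for all x, so T(x) ≡ 2 (mod 4).
But 0 ≢ 2 (mod 4), so 0 ∈ ℤ/116ℤ has no preimage. Hence T is not surjective.
Since T is not surjective, we find the least positive k with T(k) = T(0): this means 88k ≡ 0 (mod 116), i.e. 116 ∣ 88k. Since gcd(88, 116) = 4, dividing through by 4 this holds exactly when 29 ∣ 22k, and as gcd(22, 29) = 1, exactly when 29 ∣ k.
The smallest positive such k is 29.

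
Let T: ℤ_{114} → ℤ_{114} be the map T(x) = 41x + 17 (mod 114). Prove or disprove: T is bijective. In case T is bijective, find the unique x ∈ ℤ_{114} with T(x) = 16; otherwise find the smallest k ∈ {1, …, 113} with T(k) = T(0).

25

Recall: injectivity means: for all x_1, x_2 in the domain, T(x_1) = T(x_2) implies x_1 = x_2.
If T(x_1) = T(x_2), then 41x_1 ≡ 41x_2 (mod 114). Because gcd(41, 114) = 1, we may cancel 41 to get x_1 ≡ x_2 (mod 114).
We now compute 41⁻¹ mod 114 explicitly. Euclid's algorithm: 114 = 2·41 + 32, 41 = 1·32 + 9, 32 = 3·9 + 5, 9 = 1·5 + 4, 5 = 1·4 + 1; back-substituting gives 1 = 89·41 − 32·114, so 41⁻¹ ≡ 89 (mod 114).
For any y ∈ ℤ_{114}, x = 89(y − 17) mod 114 satisfies T(x) = 41·89(y − 17) + 17 ≡ y (since 41·89 ≡ 1 mod 114). So every y has a preimage.
Hence T is bijective.
Since T is bijective, we find T⁻¹(16): we need 41x ≡ 16 − 17 ≡ 113 (mod 114). Using 41⁻¹ = 89: x ≡ 89·113 = 10057 = 88·114 + 25, so x = 25.
Check: T(25) = 41·25 + 17 = 1042 = 9·114 + 16 ≡ 16 (mod 114).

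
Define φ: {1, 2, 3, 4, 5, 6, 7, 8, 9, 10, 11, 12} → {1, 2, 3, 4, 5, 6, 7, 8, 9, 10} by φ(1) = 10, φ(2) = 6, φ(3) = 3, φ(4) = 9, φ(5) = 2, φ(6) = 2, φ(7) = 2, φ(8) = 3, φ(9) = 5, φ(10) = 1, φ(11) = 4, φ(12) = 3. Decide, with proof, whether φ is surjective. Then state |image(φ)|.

No element maps to 7, so φ is not surjective.
The image of φ is {1, 2, 3, 4, 5, 6, 9, 10}, which has 8 elements.

8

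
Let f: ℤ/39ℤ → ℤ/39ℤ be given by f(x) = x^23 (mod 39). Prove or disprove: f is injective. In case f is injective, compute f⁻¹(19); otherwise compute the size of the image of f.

Computing x^23 mod 39 for each x (by repeated squaring, reducing mod 39 at every step), the values f(0), f(1), …, f(38) are: 0, 1, 20, 9, 10, 8, 24, 28, 5, 3, 4, 32, 12, 13, 14, 33, 22, 23, 21, 37, 2, 18, 16, 17, 6, 25, 26, 27, 7, 35, 36, 34, 11, 15, 31, 29, 30, 19, 38.
Every element of ℤ/39ℤ appears exactly once in this list, so f is a bijection, and in particular injective.
Since f is injective, we read off the preimage of 19 from the same table: f(37) = 19, so f⁻¹(19) = 37.

37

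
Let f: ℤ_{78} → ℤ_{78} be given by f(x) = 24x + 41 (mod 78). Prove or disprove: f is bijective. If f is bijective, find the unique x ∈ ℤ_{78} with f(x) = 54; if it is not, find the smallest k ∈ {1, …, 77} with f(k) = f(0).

13

By definition, injectivity means: for all a, b in the domain, f(a) = f(b) implies a = b.
We have gcd(24, 78) = 6 > 1. Taking a = 0 and b = 13: f(0) = 41 and f(13) = 24·13 + 41 = 353 ≡ 41 (mod 78).
So f(0) = f(13) while 0 ≠ 13, hence f is not injective, hence not bijective.
Since f is not bijective, we find the least positive k with f(k) = f(0): this means 24k ≡ 0 (mod 78), i.e. 78 ∣ 24k. Since gcd(24, 78) = 6, dividing through by 6 this holds exactly when 13 ∣ 4k, and as gcd(4, 13) = 1, exactly when 13 ∣ k.
The smallest positive such k is 13.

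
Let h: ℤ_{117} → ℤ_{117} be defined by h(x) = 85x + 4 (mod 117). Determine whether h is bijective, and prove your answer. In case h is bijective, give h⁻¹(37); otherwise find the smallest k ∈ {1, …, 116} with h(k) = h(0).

Suppose h(u) = h(v) in ℤ_{117}. Then 85u + 4 ≡ 85v + 4 (mod 117), hence 85(u − v) ≡ 0 (mod 117).
Since gcd(85, 117) = 1, 85 is invertible modulo 117, thus u − v ≡ 0 (mod 117), i.e. u = v.
We now compute 85⁻¹ mod 117 explicitly. Euclid's algorithm: 117 = 1·85 + 32, 85 = 2·32 + 21, 32 = 1·21 + 11, 21 = 1·11 + 10, 11 = 1·10 + 1; back-substituting gives 1 = 106·85 − 77·117, so 85⁻¹ ≡ 106 (mod 117).
For any y ∈ ℤ_{117}, x = 106(y − 4) mod 117 satisfies h(x) = 85·106(y − 4) + 4 ≡ y (since 85·106 ≡ 1 mod 117). So every y has a preimage.
Hence h is bijective.
Since h is bijective, we find h⁻¹(37): we need 85x ≡ 37 − 4 ≡ 33 (mod 117). Using 85⁻¹ = 106: x ≡ 106·33 = 3498 = 29·117 + 105, so x = 105.
Check: h(105) = 85·105 + 4 = 8929 = 76·117 + 37 ≡ 37 (mod 117).

105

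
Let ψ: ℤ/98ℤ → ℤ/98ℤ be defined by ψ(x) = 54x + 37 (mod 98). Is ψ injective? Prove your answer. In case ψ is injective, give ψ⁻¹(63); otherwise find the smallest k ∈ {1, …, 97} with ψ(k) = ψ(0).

49

By definition, ψ is injective if ψ(s) = ψ(t) implies s = t.
We have gcd(54, 98) = 2 > 1. Taking s = 0 and t = 49: ψ(0) = 37 and ψ(49) = 54·49 + 37 = 2683 ≡ 37 (mod 98).
So ψ(0) = ψ(49) while 0 ≠ 49, therefore ψ is not injective.
Since ψ is not injective, we find the least positive k with ψ(k) = ψ(0): this means 54k ≡ 0 (mod 98), i.e. 98 ∣ 54k. Since gcd(54, 98) = 2, dividing through by 2 this holds exactly when 49 ∣ 27k, and as gcd(27, 49) = 1, exactly when 49 ∣ k.
The smallest positive such k is 49.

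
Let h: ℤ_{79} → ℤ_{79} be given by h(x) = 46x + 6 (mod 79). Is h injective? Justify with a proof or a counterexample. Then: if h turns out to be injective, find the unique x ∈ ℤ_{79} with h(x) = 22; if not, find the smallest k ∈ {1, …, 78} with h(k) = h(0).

45

If h(u) = h(v), then 46u ≡ 46v (mod 79). Because gcd(46, 79) = 1, we may cancel 46 to get u ≡ v (mod 79).
Thus h is injective.
We now compute 46⁻¹ mod 79 explicitly. Euclid's algorithm: 79 = 1·46 + 33, 46 = 1·33 + 13, 33 = 2·13 + 7, 13 = 1·7 + 6, 7 = 1·6 + 1; back-substituting gives 1 = 67·46 − 39·79, so 46⁻¹ ≡ 67 (mod 79).
Since h is injective, we compute h⁻¹(22): solve 46x + 6 ≡ 22 (mod 79), i.e. 46x ≡ 16 (mod 79).
Multiplying by 46⁻¹ = 67 gives x ≡ 67·16 = 1072 = 13·79 + 45 ≡ 45 (mod 79).
Check: h(45) = 46·45 + 6 = 2076 = 26·79 + 22 ≡ 22 (mod 79).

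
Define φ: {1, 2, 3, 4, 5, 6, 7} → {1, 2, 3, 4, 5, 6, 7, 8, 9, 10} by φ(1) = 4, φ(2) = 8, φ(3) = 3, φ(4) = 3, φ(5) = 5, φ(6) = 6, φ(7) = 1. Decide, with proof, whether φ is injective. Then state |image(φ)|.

6

φ(3) = 3 = φ(4) with 3 ≠ 4, so φ is not injective.
The image of φ is {1, 3, 4, 5, 6, 8}, which has 6 elements.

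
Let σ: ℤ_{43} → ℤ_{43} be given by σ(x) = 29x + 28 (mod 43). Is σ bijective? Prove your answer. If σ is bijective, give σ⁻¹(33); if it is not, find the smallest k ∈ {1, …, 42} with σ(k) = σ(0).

15

Suppose σ(u) = σ(v) in ℤ_{43}. Then 29u + 28 ≡ 29v + 28 (mod 43), hence 29(u − v) ≡ 0 (mod 43).
Since gcd(29, 43) = 1, 29 is invertible modulo 43, thus u − v ≡ 0 (mod 43), i.e. u = v.
We now compute 29⁻¹ mod 43 explicitly. Euclid's algorithm: 43 = 1·29 + 14, 29 = 2·14 + 1; back-substituting gives 1 = 3·29 − 2·43, so 29⁻¹ ≡ 3 (mod 43).
For any y ∈ ℤ_{43}, x = 3(y − 28) mod 43 satisfies σ(x) = 29·3(y − 28) + 28 ≡ y (since 29·3 ≡ 1 mod 43). So every y has a preimage.
Therefore σ is bijective.
Since σ is bijective, we find σ⁻¹(33): we need 29x ≡ 33 − 28 ≡ 5 (mod 43). Using 29⁻¹ = 3: x ≡ 3·5 = 15, so x = 15.
Check: σ(15) = 29·15 + 28 = 463 = 10·43 + 33 ≡ 33 (mod 43).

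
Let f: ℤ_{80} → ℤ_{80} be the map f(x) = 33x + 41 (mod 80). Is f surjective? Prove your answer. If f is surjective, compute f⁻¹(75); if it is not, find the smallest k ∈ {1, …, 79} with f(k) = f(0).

18

By definition, surjectivity means every element of the codomain has a preimage under f.
Since gcd(33, 80) = 1, 33 is invertible modulo 80. Euclid's algorithm: 80 = 2·33 + 14, 33 = 2·14 + 5, 14 = 2·5 + 4, 5 = 1·4 + 1; back-substituting gives 1 = 17·33 − 7·80, so 33⁻¹ ≡ 17 (mod 80).
Then y ↦ 17(y − 41) is a two-sided inverse to f, so every y ∈ ℤ_{80} has a preimage.
Therefore f is surjective.
Since f is surjective, we find f⁻¹(75): we need 33x ≡ 75 − 41 ≡ 34 (mod 80). Using 33⁻¹ = 17: x ≡ 17·34 = 578 = 7·80 + 18, so x = 18.
Check: f(18) = 33·18 + 41 = 635 = 7·80 + 75 ≡ 75 (mod 80).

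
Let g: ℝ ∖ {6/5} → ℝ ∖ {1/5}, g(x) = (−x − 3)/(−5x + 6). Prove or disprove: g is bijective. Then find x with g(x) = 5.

11/8

Suppose g(a) = g(b). Cross-multiplying: (−a − 3)(−5b + 6) = (−b − 3)(−5a + 6).
Expanding both sides and cancelling the symmetric terms leaves −21·(a − b) = 0. Since −21 ≠ 0, a = b. Thus g is injective.
For any y ≠ 1/5, solving y(−5x + 6) = −x − 3 for x gives a well-defined x ≠ 6/5. So g is surjective.
So g is bijective.
Solving g(x) = 5: cross-multiplying gives −x − 3 = 5(−5x + 6), which rearranges to 24x = 33, so x = 11/8.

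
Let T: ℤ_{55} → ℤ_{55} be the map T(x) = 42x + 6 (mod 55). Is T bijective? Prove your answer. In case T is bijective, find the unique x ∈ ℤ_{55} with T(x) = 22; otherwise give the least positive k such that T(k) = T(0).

3

Recall that injectivity means: for all s, t in the domain, T(s) = T(t) implies s = t.
If T(s) = T(t), then 42s ≡ 42t (mod 55). Because gcd(42, 55) = 1, we may cancel 42 to get s ≡ t (mod 55).
We now compute 42⁻¹ mod 55 explicitly. Euclid's algorithm: 55 = 1·42 + 13, 42 = 3·13 + 3, 13 = 4·3 + 1; back-substituting gives 1 = 38·42 − 29·55, so 42⁻¹ ≡ 38 (mod 55).
For any y ∈ ℤ_{55}, x = 38(y − 6) mod 55 satisfies T(x) = 42·38(y − 6) + 6 ≡ y (since 42·38 ≡ 1 mod 55). So every y has a preimage.
So T is bijective.
Since T is bijective, we find T⁻¹(22): we need 42x ≡ 22 − 6 ≡ 16 (mod 55). Using 42⁻¹ = 38: x ≡ 38·16 = 608 = 11·55 + 3, so x = 3.
Check: T(3) = 42·3 + 6 = 132 = 2·55 + 22 ≡ 22 (mod 55).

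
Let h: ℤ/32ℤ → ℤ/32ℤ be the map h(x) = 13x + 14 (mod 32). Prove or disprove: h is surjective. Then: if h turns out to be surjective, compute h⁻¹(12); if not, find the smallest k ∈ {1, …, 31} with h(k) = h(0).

Since gcd(13, 32) = 1, 13 is invertible modulo 32. Euclid's algorithm: 32 = 2·13 + 6, 13 = 2·6 + 1; back-substituting gives 1 = 5·13 − 2·32, so 13⁻¹ ≡ 5 (mod 32).
For any y ∈ ℤ/32ℤ, x = 5(y − 14) mod 32 satisfies h(x) = 13·5(y − 14) + 14 ≡ y (since 13·5 ≡ 1 mod 32). So every y has a preimage.
Hence h is surjective.
Since h is surjective, we compute h⁻¹(12): solve 13x + 14 ≡ 12 (mod 32), i.e. 13x ≡ 30 (mod 32).
Multiplying by 13⁻¹ = 5 gives x ≡ 5·30 = 150 = 4·32 + 22 ≡ 22 (mod 32).
Check: h(22) = 13·22 + 14 = 300 = 9·32 + 12 ≡ 12 (mod 32).

22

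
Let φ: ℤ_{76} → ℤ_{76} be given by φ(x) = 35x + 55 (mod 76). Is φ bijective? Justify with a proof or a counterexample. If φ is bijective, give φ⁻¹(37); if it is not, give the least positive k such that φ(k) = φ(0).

Recall: φ is injective when φ(x_1) = φ(x_2) forces x_1 = x_2.
If φ(x_1) = φ(x_2), then 35x_1 ≡ 35x_2 (mod 76). Because gcd(35, 76) = 1, we may cancel 35 to get x_1 ≡ x_2 (mod 76).
We now compute 35⁻¹ mod 76 explicitly. Euclid's algorithm: 76 = 2·35 + 6, 35 = 5·6 + 5, 6 = 1·5 + 1; back-substituting gives 1 = 63·35 − 29·76, so 35⁻¹ ≡ 63 (mod 76).
Then y ↦ 63(y − 55) is a two-sided inverse to φ, so every y ∈ ℤ_{76} has a preimage.
Hence φ is bijective.
Since φ is bijective, we find φ⁻¹(37): we need 35x ≡ 37 − 55 ≡ 58 (mod 76). Using 35⁻¹ = 63: x ≡ 63·58 = 3654 = 48·76 + 6, so x = 6.
Check: φ(6) = 35·6 + 55 = 265 = 3·76 + 37 ≡ 37 (mod 76).

6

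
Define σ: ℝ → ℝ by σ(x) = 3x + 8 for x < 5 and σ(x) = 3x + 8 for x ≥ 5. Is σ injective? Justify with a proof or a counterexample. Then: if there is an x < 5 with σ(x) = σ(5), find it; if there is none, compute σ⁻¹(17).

Both pieces are strictly increasing (slopes 3 and 3), so each is injective on its own interval.
The left piece maps (−∞, 5) onto (−∞, 23); the right piece maps [5, ∞) onto [23, ∞).
These images are disjoint, so no value is attained by both pieces. Therefore σ is injective.
Because the two images are disjoint, no x < 5 has σ(x) = σ(5), so we compute σ⁻¹(17): 17 lies in (−∞, 23), so solve 3x + 8 = 17: x = (17 − 8)/3 = 3.

3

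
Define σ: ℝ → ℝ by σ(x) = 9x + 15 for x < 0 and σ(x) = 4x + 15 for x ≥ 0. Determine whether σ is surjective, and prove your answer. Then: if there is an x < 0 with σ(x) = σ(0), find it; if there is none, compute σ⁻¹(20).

Both pieces are strictly increasing (slopes 9 and 4), so each is injective on its own interval.
The left piece maps (−∞, 0) onto (−∞, 15); the right piece maps [0, ∞) onto [15, ∞).
These images together cover ℝ, so σ is surjective.
Because the two images are disjoint, no x < 0 has σ(x) = σ(0), so we compute σ⁻¹(20): 20 lies in [15, ∞), so solve 4x + 15 = 20: x = (20 − 15)/4 = 5/4.

5/4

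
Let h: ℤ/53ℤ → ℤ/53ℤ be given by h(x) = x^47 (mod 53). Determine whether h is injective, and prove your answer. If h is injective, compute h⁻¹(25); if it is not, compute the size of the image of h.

4

Since 53 is prime, the nonzero elements of ℤ/53ℤ form a cyclic group of order 52.
As gcd(47, 52) = 1, raising to the 47th power is a bijection on this group: if x_1^47 ≡ x_2^47 then (x_1x_2^{−1})^47 = 1, and the only element of order dividing gcd(47, 52) = 1 is 1, so x_1 = x_2.
With h(0) = 0 this makes h injective on all of ℤ/53ℤ, hence bijective (finite equal-size domain and codomain). In particular h is injective.
Since h is injective, we find the preimage of 25. The inverse of x ↦ x^47 on (ℤ/53ℤ)^× is x ↦ x^31, because 47·31 = 1457 = 28·52 + 1 ≡ 1 (mod 52) and x^{52} = 1 for x ≠ 0 (Fermat). So h⁻¹(25) = 25^31 mod 53.
Repeated squaring mod 53: 25^1 ≡ 25, 25^2 ≡ 25² = 625 ≡ 42, 25^4 ≡ 42² = 1764 ≡ 15, 25^8 ≡ 15² = 225 ≡ 13, 25^16 ≡ 13² = 169 ≡ 10. Since 31 = 16 + 8 + 4 + 2 + 1, 25^31 ≡ 10·13·15·42·25: 10·13 = 130 ≡ 24, then 24·15 = 360 ≡ 42, then 42·42 = 1764 ≡ 15, then 15·25 = 375 ≡ 4. So 25^31 ≡ 4 (mod 53).
Hence h⁻¹(25) = 4.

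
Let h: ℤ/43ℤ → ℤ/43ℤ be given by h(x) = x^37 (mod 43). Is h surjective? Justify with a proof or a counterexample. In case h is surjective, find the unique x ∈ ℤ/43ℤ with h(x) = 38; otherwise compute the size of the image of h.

23

Since 43 is prime, the nonzero elements of ℤ/43ℤ form a cyclic group of order 42.
As gcd(37, 42) = 1, raising to the 37th power is a bijection on this group: if s^37 ≡ t^37 then (st^{−1})^37 = 1, and the only element of order dividing gcd(37, 42) = 1 is 1, so s = t.
With h(0) = 0 this makes h injective on all of ℤ/43ℤ, hence bijective (finite equal-size domain and codomain). In particular h is surjective.
Since h is surjective, we find the preimage of 38. The inverse of x ↦ x^37 on (ℤ/43ℤ)^× is x ↦ x^25, because 37·25 = 925 = 22·42 + 1 ≡ 1 (mod 42) and x^{42} = 1 for x ≠ 0 (Fermat). So h⁻¹(38) = 38^25 mod 43.
Repeated squaring mod 43: 38^1 ≡ 38, 38^2 ≡ 38² = 1444 ≡ 25, 38^4 ≡ 25² = 625 ≡ 23, 38^8 ≡ 23² = 529 ≡ 13, 38^16 ≡ 13² = 169 ≡ 40. Since 25 = 16 + 8 + 1, 38^25 ≡ 40·13·38: 40·13 = 520 ≡ 4, then 4·38 = 152 ≡ 23. So 38^25 ≡ 23 (mod 43).
Hence h⁻¹(38) = 23.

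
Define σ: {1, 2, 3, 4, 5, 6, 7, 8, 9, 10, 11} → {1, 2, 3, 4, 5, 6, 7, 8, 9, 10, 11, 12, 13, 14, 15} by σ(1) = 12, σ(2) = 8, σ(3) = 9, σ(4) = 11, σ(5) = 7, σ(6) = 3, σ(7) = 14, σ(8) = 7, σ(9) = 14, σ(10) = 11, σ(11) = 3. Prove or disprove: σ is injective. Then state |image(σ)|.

7

σ(5) = 7 = σ(8) with 5 ≠ 8, so σ is not injective.
The image of σ is {3, 7, 8, 9, 11, 12, 14}, which has 7 elements.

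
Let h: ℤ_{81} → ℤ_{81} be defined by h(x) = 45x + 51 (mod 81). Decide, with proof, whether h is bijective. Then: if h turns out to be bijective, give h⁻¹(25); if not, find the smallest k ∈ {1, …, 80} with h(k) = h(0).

Recall that h is injective when h(u) = h(v) forces u = v.
We have gcd(45, 81) = 9 > 1. Taking u = 0 and v = 9: h(0) = 51 and h(9) = 45·9 + 51 = 456 ≡ 51 (mod 81).
So h(0) = h(9) while 0 ≠ 9, so h is not injective, hence not bijective.
Since h is not bijective, we find the least positive k with h(k) = h(0): this means 45k ≡ 0 (mod 81), i.e. 81 ∣ 45k. Since gcd(45, 81) = 9, dividing through by 9 this holds exactly when 9 ∣ 5k, and as gcd(5, 9) = 1, exactly when 9 ∣ k.
The smallest positive such k is 9.

9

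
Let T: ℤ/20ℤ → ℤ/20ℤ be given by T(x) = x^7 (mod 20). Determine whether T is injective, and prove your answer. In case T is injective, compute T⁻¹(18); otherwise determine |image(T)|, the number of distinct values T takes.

T(0) = 0^7 = 0.
T(10): Repeated squaring mod 20: 10^1 ≡ 10, 10^2 ≡ 10² = 100 ≡ 0, 10^4 ≡ 0² = 0. Since 7 = 4 + 2 + 1, 10^7 ≡ 0·0·10: 0·0 = 0, then 0·10 = 0. So 10^7 ≡ 0 (mod 20).
So T(0) = T(10) = 0 while 0 ≠ 10, therefore T is not injective.
Since T is not injective, we determine |image(T)|. Computing x^7 mod 20 for each x (by repeated squaring, reducing mod 20 at every step), the values T(0), T(1), …, T(19) are: 0, 1, 8, 7, 4, 5, 16, 3, 12, 9, 0, 11, 8, 17, 4, 15, 16, 13, 12, 19.
The distinct values are {0, 1, 3, 4, 5, 7, 8, 9, 11, 12, 13, 15, 16, 17, 19}; there are 15 of them.

15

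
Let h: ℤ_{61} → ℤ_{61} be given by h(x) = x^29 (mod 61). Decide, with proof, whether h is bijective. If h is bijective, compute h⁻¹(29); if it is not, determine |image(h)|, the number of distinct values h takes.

21

Since 61 is prime, the nonzero elements of ℤ_{61} form a cyclic group of order 60.
As gcd(29, 60) = 1, raising to the 29th power is a bijection on this group: if s^29 ≡ t^29 then (st^{−1})^29 = 1, and the only element of order dividing gcd(29, 60) = 1 is 1, so s = t.
With h(0) = 0 this makes h injective on all of ℤ_{61}, hence bijective (finite equal-size domain and codomain). In particular h is bijective.
Since h is bijective, we find the preimage of 29. The inverse of x ↦ x^29 on (ℤ_{61})^× is x ↦ x^29, because 29·29 = 841 = 14·60 + 1 ≡ 1 (mod 60) and x^{60} = 1 for x ≠ 0 (Fermat). So h⁻¹(29) = 29^29 mod 61.
Repeated squaring mod 61: 29^1 ≡ 29, 29^2 ≡ 29² = 841 ≡ 48, 29^4 ≡ 48² = 2304 ≡ 47, 29^8 ≡ 47² = 2209 ≡ 13, 29^16 ≡ 13² = 169 ≡ 47. Since 29 = 16 + 8 + 4 + 1, 29^29 ≡ 47·13·47·29: 47·13 = 611 ≡ 1, then 1·47 = 47, then 47·29 = 1363 ≡ 21. So 29^29 ≡ 21 (mod 61).
Hence h⁻¹(29) = 21.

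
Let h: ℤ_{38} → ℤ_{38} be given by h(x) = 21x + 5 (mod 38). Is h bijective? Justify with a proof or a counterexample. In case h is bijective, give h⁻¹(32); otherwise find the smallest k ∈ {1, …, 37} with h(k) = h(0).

23

Recall: injectivity means: for all s, t in the domain, h(s) = h(t) implies s = t.
Suppose h(s) = h(t) in ℤ_{38}. Then 21s + 5 ≡ 21t + 5 (mod 38), thus 21(s − t) ≡ 0 (mod 38).
Since gcd(21, 38) = 1, 21 is invertible modulo 38, therefore s − t ≡ 0 (mod 38), i.e. s = t.
We now compute 21⁻¹ mod 38 explicitly. Euclid's algorithm: 38 = 1·21 + 17, 21 = 1·17 + 4, 17 = 4·4 + 1; back-substituting gives 1 = 29·21 − 16·38, so 21⁻¹ ≡ 29 (mod 38).
For any y ∈ ℤ_{38}, x = 29(y − 5) mod 38 satisfies h(x) = 21·29(y − 5) + 5 ≡ y (since 21·29 ≡ 1 mod 38). So every y has a preimage.
So h is bijective.
Since h is bijective, we compute h⁻¹(32): solve 21x + 5 ≡ 32 (mod 38), i.e. 21x ≡ 27 (mod 38).
Multiplying by 21⁻¹ = 29 gives x ≡ 29·27 = 783 = 20·38 + 23 ≡ 23 (mod 38).
Check: h(23) = 21·23 + 5 = 488 = 12·38 + 32 ≡ 32 (mod 38).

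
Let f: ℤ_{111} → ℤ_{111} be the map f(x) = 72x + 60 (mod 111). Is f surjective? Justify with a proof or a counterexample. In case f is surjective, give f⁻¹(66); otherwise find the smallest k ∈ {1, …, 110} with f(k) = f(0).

Since gcd(72, 111) = 3, we have 72x ≡ 0 (mod 3) for all x, so f(x) ≡ 0 (mod 3).
But 1 ≢ 0 (mod 3), so 1 ∈ ℤ_{111} has no preimage. Hence f is not surjective.
Since f is not surjective, we find the least positive k with f(k) = f(0): this means 72k ≡ 0 (mod 111), i.e. 111 ∣ 72k. Since gcd(72, 111) = 3, dividing through by 3 this holds exactly when 37 ∣ 24k, and as gcd(24, 37) = 1, exactly when 37 ∣ k.
The smallest positive such k is 37.

37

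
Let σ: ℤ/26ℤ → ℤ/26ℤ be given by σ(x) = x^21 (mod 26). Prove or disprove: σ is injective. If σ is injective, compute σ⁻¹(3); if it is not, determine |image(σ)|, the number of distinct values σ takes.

σ(1) = 1^21 = 1.
σ(3): Repeated squaring mod 26: 3^1 ≡ 3, 3^2 ≡ 3² = 9, 3^4 ≡ 9² = 81 ≡ 3, 3^8 ≡ 3² = 9, 3^16 ≡ 9² = 81 ≡ 3. Since 21 = 16 + 4 + 1, 3^21 ≡ 3·3·3: 3·3 = 9, then 9·3 = 27 ≡ 1. So 3^21 ≡ 1 (mod 26).
So σ(1) = σ(3) = 1 while 1 ≠ 3, therefore σ is not injective.
Since σ is not injective, we determine |image(σ)|. Computing x^21 mod 26 for each x (by repeated squaring, reducing mod 26 at every step), the values σ(0), σ(1), …, σ(25) are: 0, 1, 18, 1, 12, 5, 18, 21, 8, 1, 12, 21, 12, 13, 14, 5, 14, 25, 18, 5, 8, 21, 14, 25, 8, 25.
The distinct values are {0, 1, 5, 8, 12, 13, 14, 18, 21, 25}; there are 10 of them.

10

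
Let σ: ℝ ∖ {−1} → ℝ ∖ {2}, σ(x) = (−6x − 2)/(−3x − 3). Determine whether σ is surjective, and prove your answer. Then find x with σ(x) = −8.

For any y ≠ 2, solving y(−3x − 3) = −6x − 2 for x gives a well-defined x ≠ −1. So σ is surjective.
Solving σ(x) = −8: cross-multiplying gives −6x − 2 = −8(−3x − 3), which rearranges to −30x = 26, so x = −13/15.

-13/15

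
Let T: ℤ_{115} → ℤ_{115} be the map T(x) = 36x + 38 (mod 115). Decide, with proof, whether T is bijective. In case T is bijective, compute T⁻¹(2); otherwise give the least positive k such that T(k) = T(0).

Suppose T(s) = T(t) in ℤ_{115}. Then 36s + 38 ≡ 36t + 38 (mod 115), therefore 36(s − t) ≡ 0 (mod 115).
Since gcd(36, 115) = 1, 36 is invertible modulo 115, so s − t ≡ 0 (mod 115), i.e. s = t.
We now compute 36⁻¹ mod 115 explicitly. Euclid's algorithm: 115 = 3·36 + 7, 36 = 5·7 + 1; back-substituting gives 1 = 16·36 − 5·115, so 36⁻¹ ≡ 16 (mod 115).
For any y ∈ ℤ_{115}, x = 16(y − 38) mod 115 satisfies T(x) = 36·16(y − 38) + 38 ≡ y (since 36·16 ≡ 1 mod 115). So every y has a preimage.
Hence T is bijective.
Since T is bijective, we find T⁻¹(2): we need 36x ≡ 2 − 38 ≡ 79 (mod 115). Using 36⁻¹ = 16: x ≡ 16·79 = 1264 = 10·115 + 114, so x = 114.
Check: T(114) = 36·114 + 38 = 4142 = 36·115 + 2 ≡ 2 (mod 115).

114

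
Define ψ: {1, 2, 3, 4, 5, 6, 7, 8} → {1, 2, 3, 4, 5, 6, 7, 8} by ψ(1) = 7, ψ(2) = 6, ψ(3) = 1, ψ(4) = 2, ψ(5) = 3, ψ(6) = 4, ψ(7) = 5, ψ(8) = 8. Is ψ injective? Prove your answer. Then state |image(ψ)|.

8

The values ψ(1), …, ψ(8) are 7, 6, 1, 2, 3, 4, 5, 8 — all distinct.
So ψ(s) = ψ(t) only when s = t, and ψ is injective.
The image of ψ is {1, 2, 3, 4, 5, 6, 7, 8}, which has 8 elements.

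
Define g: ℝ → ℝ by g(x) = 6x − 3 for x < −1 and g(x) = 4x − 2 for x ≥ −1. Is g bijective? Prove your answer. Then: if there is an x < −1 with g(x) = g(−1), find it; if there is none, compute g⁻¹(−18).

-5/2

Both pieces are strictly increasing (slopes 6 and 4), so each is injective on its own interval.
The left piece maps (−∞, −1) onto (−∞, −9); the right piece maps [−1, ∞) onto [−6, ∞).
The images leave a gap (−9 has no preimage), so g is not surjective, hence not bijective.
Because the two images are disjoint, no x < −1 has g(x) = g(−1), so we compute g⁻¹(−18): −18 lies in (−∞, −9), so solve 6x − 3 = −18: x = (−18 + 3)/6 = −5/2.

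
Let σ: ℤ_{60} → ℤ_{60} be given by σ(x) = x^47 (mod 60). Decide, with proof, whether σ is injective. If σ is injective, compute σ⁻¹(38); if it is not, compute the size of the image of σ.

45

σ(0) = 0^47 = 0.
σ(30): Repeated squaring mod 60: 30^1 ≡ 30, 30^2 ≡ 30² = 900 ≡ 0, 30^4 ≡ 0² = 0, 30^8 ≡ 0² = 0, 30^16 ≡ 0² = 0, 30^32 ≡ 0² = 0. Since 47 = 32 + 8 + 4 + 2 + 1, 30^47 ≡ 0·0·0·0·30: 0·0 = 0, then 0·0 = 0, then 0·0 = 0, then 0·30 = 0. So 30^47 ≡ 0 (mod 60).
So σ(0) = σ(30) = 0 while 0 ≠ 30, so σ is not injective.
Since σ is not injective, we determine |image(σ)|. Computing x^47 mod 60 for each x (by repeated squaring, reducing mod 60 at every step), the values σ(0), σ(1), …, σ(59) are: 0, 1, 8, 27, 4, 5, 36, 43, 32, 9, 40, 11, 48, 37, 44, 15, 16, 53, 12, 19, 20, 21, 28, 47, 24, 25, 56, 3, 52, 29, 0, 31, 8, 57, 4, 35, 36, 13, 32, 39, 40, 41, 48, 7, 44, 45, 16, 23, 12, 49, 20, 51, 28, 17, 24, 55, 56, 33, 52, 59.
The distinct values are {0, 1, 3, 4, 5, 7, 8, 9, 11, 12, 13, 15, 16, 17, 19, 20, 21, 23, 24, 25, 27, 28, 29, 31, 32, 33, 35, 36, 37, 39, 40, 41, 43, 44, 45, 47, 48, 49, 51, 52, 53, 55, 56, 57, 59}; there are 45 of them.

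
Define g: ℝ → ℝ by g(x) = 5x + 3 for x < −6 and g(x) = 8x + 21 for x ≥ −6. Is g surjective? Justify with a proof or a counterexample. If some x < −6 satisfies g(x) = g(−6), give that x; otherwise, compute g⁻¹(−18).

-39/8

Both pieces are strictly increasing (slopes 5 and 8), so each is injective on its own interval.
The left piece maps (−∞, −6) onto (−∞, −27); the right piece maps [−6, ∞) onto [−27, ∞).
These images together cover ℝ, so g is surjective.
Because the two images are disjoint, no x < −6 has g(x) = g(−6), so we compute g⁻¹(−18): −18 lies in [−27, ∞), so solve 8x + 21 = −18: x = (−18 − 21)/8 = −39/8.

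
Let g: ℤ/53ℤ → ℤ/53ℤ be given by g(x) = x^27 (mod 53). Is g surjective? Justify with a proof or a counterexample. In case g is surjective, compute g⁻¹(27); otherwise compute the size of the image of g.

Since 53 is prime, the nonzero elements of ℤ/53ℤ form a cyclic group of order 52.
As gcd(27, 52) = 1, raising to the 27th power is a bijection on this group: if x_1^27 ≡ x_2^27 then (x_1x_2^{−1})^27 = 1, and the only element of order dividing gcd(27, 52) = 1 is 1, so x_1 = x_2.
With g(0) = 0 this makes g injective on all of ℤ/53ℤ, hence bijective (finite equal-size domain and codomain). In particular g is surjective.
Since g is surjective, we find the preimage of 27. The inverse of x ↦ x^27 on (ℤ/53ℤ)^× is x ↦ x^27, because 27·27 = 729 = 14·52 + 1 ≡ 1 (mod 52) and x^{52} = 1 for x ≠ 0 (Fermat). So g⁻¹(27) = 27^27 mod 53.
Repeated squaring mod 53: 27^1 ≡ 27, 27^2 ≡ 27² = 729 ≡ 40, 27^4 ≡ 40² = 1600 ≡ 10, 27^8 ≡ 10² = 100 ≡ 47, 27^16 ≡ 47² = 2209 ≡ 36. Since 27 = 16 + 8 + 2 + 1, 27^27 ≡ 36·47·40·27: 36·47 = 1692 ≡ 49, then 49·40 = 1960 ≡ 52, then 52·27 = 1404 ≡ 26. So 27^27 ≡ 26 (mod 53).
Hence g⁻¹(27) = 26.

26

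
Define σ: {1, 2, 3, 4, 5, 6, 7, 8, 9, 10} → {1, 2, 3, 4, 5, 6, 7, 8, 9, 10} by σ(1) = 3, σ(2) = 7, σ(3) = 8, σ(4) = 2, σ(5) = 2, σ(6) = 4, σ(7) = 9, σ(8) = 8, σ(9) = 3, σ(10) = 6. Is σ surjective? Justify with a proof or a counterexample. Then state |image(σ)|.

No element maps to 1, so σ is not surjective.
The image of σ is {2, 3, 4, 6, 7, 8, 9}, which has 7 elements.

7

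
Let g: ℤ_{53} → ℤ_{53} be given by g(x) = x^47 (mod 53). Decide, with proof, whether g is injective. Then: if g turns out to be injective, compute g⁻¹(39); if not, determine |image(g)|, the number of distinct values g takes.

33

Since 53 is prime, the nonzero elements of ℤ_{53} form a cyclic group of order 52.
As gcd(47, 52) = 1, raising to the 47th power is a bijection on this group: if a^47 ≡ b^47 then (ab^{−1})^47 = 1, and the only element of order dividing gcd(47, 52) = 1 is 1, so a = b.
With g(0) = 0 this makes g injective on all of ℤ_{53}, hence bijective (finite equal-size domain and codomain). In particular g is injective.
Since g is injective, we find the preimage of 39. The inverse of x ↦ x^47 on (ℤ_{53})^× is x ↦ x^31, because 47·31 = 1457 = 28·52 + 1 ≡ 1 (mod 52) and x^{52} = 1 for x ≠ 0 (Fermat). So g⁻¹(39) = 39^31 mod 53.
Repeated squaring mod 53: 39^1 ≡ 39, 39^2 ≡ 39² = 1521 ≡ 37, 39^4 ≡ 37² = 1369 ≡ 44, 39^8 ≡ 44² = 1936 ≡ 28, 39^16 ≡ 28² = 784 ≡ 42. Since 31 = 16 + 8 + 4 + 2 + 1, 39^31 ≡ 42·28·44·37·39: 42·28 = 1176 ≡ 10, then 10·44 = 440 ≡ 16, then 16·37 = 592 ≡ 9, then 9·39 = 351 ≡ 33. So 39^31 ≡ 33 (mod 53).
Hence g⁻¹(39) = 33.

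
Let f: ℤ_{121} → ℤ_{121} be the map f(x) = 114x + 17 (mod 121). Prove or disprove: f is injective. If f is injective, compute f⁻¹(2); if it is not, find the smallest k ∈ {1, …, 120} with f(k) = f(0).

54

If f(s) = f(t), then 114s ≡ 114t (mod 121). Because gcd(114, 121) = 1, we may cancel 114 to get s ≡ t (mod 121).
Thus f is injective.
We now compute 114⁻¹ mod 121 explicitly. Euclid's algorithm: 121 = 1·114 + 7, 114 = 16·7 + 2, 7 = 3·2 + 1; back-substituting gives 1 = 69·114 − 65·121, so 114⁻¹ ≡ 69 (mod 121).
Since f is injective, we compute f⁻¹(2): solve 114x + 17 ≡ 2 (mod 121), i.e. 114x ≡ 106 (mod 121).
Multiplying by 114⁻¹ = 69 gives x ≡ 69·106 = 7314 = 60·121 + 54 ≡ 54 (mod 121).
Check: f(54) = 114·54 + 17 = 6173 = 51·121 + 2 ≡ 2 (mod 121).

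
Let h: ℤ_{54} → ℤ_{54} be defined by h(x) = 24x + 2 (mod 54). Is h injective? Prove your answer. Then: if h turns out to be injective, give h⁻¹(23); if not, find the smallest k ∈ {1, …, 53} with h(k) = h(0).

We have gcd(24, 54) = 6 > 1. Taking x_1 = 0 and x_2 = 9: h(0) = 2 and h(9) = 24·9 + 2 = 218 ≡ 2 (mod 54).
So h(0) = h(9) while 0 ≠ 9, hence h is not injective.
Since h is not injective, we find the least positive k with h(k) = h(0): this means 24k ≡ 0 (mod 54), i.e. 54 ∣ 24k. Since gcd(24, 54) = 6, dividing through by 6 this holds exactly when 9 ∣ 4k, and as gcd(4, 9) = 1, exactly when 9 ∣ k.
The smallest positive such k is 9.

9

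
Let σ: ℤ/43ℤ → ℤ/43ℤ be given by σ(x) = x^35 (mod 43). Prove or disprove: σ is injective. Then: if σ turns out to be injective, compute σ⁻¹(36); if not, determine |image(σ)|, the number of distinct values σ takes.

σ(1) = 1^35 = 1.
σ(4): Repeated squaring mod 43: 4^1 ≡ 4, 4^2 ≡ 4² = 16, 4^4 ≡ 16² = 256 ≡ 41, 4^8 ≡ 41² = 1681 ≡ 4, 4^16 ≡ 4² = 16, 4^32 ≡ 16² = 256 ≡ 41. Since 35 = 32 + 2 + 1, 4^35 ≡ 41·16·4: 41·16 = 656 ≡ 11, then 11·4 = 44 ≡ 1. So 4^35 ≡ 1 (mod 43).
So σ(1) = σ(4) = 1 while 1 ≠ 4, thus σ is not injective.
Since σ is not injective, we determine |image(σ)|. Computing x^35 mod 43 for each x (by repeated squaring, reducing mod 43 at every step), the values σ(0), σ(1), …, σ(42) are: 0, 1, 42, 7, 1, 7, 36, 37, 42, 6, 36, 1, 7, 6, 6, 6, 1, 6, 37, 7, 7, 1, 42, 36, 36, 6, 37, 42, 37, 37, 37, 36, 42, 7, 37, 1, 6, 7, 36, 42, 36, 1, 42.
The distinct values are {0, 1, 6, 7, 36, 37, 42}; there are 7 of them.

7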